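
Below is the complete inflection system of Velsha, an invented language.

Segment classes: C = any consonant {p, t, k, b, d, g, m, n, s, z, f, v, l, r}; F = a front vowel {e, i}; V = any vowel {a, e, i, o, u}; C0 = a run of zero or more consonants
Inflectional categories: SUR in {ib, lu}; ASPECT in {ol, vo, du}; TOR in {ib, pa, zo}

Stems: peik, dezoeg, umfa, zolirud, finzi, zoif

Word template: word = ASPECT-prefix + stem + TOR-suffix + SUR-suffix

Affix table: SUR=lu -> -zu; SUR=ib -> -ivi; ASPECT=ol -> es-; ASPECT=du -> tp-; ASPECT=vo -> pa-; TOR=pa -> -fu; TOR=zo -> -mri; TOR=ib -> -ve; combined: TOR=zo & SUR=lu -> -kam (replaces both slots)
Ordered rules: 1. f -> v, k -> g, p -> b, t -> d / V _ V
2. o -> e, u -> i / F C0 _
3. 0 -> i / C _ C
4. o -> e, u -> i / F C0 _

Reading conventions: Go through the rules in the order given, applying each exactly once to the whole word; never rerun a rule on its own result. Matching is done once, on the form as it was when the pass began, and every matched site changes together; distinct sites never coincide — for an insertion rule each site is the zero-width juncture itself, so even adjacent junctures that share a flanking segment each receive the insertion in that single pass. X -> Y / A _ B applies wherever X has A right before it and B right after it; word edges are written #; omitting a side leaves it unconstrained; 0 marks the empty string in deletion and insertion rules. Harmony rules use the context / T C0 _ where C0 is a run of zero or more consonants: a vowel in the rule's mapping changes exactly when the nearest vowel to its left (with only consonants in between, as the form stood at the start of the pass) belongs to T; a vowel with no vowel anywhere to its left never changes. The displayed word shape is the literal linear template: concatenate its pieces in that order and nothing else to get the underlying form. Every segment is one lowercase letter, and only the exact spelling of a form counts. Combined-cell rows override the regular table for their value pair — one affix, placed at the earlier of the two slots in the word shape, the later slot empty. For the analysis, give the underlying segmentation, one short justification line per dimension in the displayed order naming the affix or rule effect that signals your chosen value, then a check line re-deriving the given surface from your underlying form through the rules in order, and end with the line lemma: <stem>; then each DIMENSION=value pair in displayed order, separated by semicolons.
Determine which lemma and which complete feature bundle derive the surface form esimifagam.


underlying: es-umfa-kam
SUR=lu - signalled by the combined affix row
ASPECT=ol - signalled by the affix es-
TOR=zo - signalled by the combined affix row
check: esumfakam -> esumfagam -> esimfagam -> esimifagam -> esimifagam
lemma: umfa; SUR=lu; ASPECT=ol; TOR=zo


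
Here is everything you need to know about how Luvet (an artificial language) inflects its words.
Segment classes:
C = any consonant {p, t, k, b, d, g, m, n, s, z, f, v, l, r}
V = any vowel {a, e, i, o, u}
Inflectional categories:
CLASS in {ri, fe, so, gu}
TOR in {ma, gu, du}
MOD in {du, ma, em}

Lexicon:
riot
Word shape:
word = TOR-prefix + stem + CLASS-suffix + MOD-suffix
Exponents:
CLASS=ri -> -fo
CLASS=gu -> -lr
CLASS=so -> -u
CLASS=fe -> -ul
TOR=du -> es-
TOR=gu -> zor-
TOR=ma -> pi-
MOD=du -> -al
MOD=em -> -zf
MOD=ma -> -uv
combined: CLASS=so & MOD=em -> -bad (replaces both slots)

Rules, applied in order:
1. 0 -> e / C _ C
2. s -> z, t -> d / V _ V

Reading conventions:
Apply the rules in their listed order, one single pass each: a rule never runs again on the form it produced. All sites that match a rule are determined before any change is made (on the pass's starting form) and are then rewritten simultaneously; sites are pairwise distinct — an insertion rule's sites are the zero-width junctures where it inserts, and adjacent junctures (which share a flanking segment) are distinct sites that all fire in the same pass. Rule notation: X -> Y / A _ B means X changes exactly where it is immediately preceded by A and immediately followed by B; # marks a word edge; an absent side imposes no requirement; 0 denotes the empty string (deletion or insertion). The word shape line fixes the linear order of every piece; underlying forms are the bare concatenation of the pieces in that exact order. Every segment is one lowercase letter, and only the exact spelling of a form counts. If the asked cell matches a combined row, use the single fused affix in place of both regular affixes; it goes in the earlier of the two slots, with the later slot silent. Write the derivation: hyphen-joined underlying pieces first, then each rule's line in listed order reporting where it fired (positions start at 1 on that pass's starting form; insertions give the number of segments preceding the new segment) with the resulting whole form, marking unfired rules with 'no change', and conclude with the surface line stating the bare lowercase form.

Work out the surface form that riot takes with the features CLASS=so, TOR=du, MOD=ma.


underlying: es-riot-u-uv
1. 0 -> e / C _ C: inserts after position(s) 2: eseriotuuv
2. s -> z, t -> d / V _ V: fires at position(s) 2, 7: ezerioduuv
surface: ezerioduuv


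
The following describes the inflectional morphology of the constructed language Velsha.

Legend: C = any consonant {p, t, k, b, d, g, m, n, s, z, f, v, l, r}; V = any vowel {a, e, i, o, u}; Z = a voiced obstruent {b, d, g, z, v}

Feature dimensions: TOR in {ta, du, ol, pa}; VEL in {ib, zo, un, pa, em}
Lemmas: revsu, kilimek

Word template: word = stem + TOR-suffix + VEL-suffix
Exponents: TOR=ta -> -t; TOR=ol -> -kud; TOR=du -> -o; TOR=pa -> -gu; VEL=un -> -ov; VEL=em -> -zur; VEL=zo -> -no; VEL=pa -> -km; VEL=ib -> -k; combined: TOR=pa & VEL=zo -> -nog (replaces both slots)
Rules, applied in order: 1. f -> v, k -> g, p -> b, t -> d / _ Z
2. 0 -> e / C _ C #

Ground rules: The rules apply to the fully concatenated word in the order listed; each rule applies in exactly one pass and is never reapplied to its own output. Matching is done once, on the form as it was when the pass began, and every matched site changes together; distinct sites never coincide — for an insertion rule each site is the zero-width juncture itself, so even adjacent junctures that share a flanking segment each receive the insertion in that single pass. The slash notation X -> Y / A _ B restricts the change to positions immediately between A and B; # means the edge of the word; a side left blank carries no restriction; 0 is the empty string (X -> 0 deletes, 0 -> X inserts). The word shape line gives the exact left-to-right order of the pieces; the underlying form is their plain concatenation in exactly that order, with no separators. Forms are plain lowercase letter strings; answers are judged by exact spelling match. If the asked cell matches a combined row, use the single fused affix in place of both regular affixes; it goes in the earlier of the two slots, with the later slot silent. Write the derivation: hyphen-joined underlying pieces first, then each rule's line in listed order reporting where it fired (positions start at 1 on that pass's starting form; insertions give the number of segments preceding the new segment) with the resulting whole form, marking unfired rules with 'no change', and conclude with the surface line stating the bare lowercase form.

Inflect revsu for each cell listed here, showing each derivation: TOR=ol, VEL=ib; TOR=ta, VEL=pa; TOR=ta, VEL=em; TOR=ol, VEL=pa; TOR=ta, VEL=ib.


cell TOR=ol, VEL=ib:
underlying: revsu-kud-k
1. f -> v, k -> g, p -> b, t -> d / _ Z: no change
2. 0 -> e / C _ C #: inserts after position(s) 8: revsukudek
surface: revsukudek

cell TOR=ta, VEL=pa:
underlying: revsu-t-km
1. f -> v, k -> g, p -> b, t -> d / _ Z: no change
2. 0 -> e / C _ C #: inserts after position(s) 7: revsutkem
surface: revsutkem

cell TOR=ta, VEL=em:
underlying: revsu-t-zur
1. f -> v, k -> g, p -> b, t -> d / _ Z: fires at position(s) 6: revsudzur
2. 0 -> e / C _ C #: no change
surface: revsudzur

cell TOR=ol, VEL=pa:
underlying: revsu-kud-km
1. f -> v, k -> g, p -> b, t -> d / _ Z: no change
2. 0 -> e / C _ C #: inserts after position(s) 9: revsukudkem
surface: revsukudkem

cell TOR=ta, VEL=ib:
underlying: revsu-t-k
1. f -> v, k -> g, p -> b, t -> d / _ Z: no change
2. 0 -> e / C _ C #: inserts after position(s) 6: revsutek
surface: revsutek


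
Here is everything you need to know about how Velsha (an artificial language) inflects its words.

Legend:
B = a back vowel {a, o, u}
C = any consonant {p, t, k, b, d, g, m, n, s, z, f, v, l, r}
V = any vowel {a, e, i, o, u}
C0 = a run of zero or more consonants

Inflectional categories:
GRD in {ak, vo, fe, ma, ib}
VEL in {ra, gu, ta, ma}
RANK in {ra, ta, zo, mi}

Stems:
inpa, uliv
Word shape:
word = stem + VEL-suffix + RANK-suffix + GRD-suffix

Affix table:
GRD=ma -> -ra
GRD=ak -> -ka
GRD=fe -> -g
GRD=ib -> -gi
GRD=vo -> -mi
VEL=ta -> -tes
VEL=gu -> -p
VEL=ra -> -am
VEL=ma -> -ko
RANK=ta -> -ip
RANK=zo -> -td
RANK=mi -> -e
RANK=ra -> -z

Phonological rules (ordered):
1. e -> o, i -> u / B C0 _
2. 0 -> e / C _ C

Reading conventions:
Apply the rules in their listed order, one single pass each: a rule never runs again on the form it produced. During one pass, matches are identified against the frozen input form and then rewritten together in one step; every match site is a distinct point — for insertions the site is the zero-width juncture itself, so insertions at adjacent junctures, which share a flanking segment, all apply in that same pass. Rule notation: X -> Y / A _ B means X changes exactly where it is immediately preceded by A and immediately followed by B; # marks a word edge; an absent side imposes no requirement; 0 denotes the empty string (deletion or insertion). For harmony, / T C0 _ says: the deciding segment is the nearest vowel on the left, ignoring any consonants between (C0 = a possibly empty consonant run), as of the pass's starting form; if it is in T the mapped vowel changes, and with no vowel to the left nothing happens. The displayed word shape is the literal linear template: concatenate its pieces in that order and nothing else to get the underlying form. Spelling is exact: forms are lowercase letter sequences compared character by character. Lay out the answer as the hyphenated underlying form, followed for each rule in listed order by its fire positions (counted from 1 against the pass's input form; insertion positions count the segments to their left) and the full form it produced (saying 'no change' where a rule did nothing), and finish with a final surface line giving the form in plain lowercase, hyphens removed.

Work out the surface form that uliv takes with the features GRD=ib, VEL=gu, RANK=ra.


underlying: uliv-p-z-gi
1. e -> o, i -> u / B C0 _: fires at position(s) 3: uluvpzgi
2. 0 -> e / C _ C: inserts after position(s) 4, 5, 6: uluvepezegi
surface: uluvepezegi


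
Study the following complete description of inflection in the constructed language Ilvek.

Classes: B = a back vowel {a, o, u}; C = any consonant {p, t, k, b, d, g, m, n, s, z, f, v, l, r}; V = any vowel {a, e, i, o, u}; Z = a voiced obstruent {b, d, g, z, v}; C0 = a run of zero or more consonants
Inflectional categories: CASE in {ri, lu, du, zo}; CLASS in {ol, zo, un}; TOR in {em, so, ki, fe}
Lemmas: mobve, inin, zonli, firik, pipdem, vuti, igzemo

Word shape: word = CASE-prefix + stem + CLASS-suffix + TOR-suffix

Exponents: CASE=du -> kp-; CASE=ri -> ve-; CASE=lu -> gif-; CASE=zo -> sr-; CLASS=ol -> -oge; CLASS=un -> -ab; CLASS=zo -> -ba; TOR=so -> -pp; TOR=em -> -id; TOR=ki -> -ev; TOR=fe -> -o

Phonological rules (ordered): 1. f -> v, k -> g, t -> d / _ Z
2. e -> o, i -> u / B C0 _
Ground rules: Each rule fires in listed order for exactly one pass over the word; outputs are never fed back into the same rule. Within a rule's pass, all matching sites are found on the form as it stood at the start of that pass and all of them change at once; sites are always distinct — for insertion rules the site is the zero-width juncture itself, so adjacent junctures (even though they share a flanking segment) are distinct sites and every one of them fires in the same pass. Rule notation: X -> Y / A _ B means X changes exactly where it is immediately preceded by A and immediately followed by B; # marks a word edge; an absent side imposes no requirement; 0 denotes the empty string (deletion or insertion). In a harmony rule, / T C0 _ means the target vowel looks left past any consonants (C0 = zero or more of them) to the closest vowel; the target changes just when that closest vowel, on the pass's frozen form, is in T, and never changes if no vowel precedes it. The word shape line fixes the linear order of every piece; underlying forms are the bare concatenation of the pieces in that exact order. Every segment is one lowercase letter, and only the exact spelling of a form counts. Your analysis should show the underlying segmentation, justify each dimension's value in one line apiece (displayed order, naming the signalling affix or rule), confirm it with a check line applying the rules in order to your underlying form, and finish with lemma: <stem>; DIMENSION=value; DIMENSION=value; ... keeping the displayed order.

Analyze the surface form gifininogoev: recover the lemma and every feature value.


underlying: gif-inin-oge-ev
CASE=lu - signalled by the affix gif-
CLASS=ol - signalled by the affix -oge
TOR=ki - signalled by the affix -ev
check: gifininogeev -> gifininogeev -> gifininogoev
lemma: inin; CASE=lu; CLASS=ol; TOR=ki


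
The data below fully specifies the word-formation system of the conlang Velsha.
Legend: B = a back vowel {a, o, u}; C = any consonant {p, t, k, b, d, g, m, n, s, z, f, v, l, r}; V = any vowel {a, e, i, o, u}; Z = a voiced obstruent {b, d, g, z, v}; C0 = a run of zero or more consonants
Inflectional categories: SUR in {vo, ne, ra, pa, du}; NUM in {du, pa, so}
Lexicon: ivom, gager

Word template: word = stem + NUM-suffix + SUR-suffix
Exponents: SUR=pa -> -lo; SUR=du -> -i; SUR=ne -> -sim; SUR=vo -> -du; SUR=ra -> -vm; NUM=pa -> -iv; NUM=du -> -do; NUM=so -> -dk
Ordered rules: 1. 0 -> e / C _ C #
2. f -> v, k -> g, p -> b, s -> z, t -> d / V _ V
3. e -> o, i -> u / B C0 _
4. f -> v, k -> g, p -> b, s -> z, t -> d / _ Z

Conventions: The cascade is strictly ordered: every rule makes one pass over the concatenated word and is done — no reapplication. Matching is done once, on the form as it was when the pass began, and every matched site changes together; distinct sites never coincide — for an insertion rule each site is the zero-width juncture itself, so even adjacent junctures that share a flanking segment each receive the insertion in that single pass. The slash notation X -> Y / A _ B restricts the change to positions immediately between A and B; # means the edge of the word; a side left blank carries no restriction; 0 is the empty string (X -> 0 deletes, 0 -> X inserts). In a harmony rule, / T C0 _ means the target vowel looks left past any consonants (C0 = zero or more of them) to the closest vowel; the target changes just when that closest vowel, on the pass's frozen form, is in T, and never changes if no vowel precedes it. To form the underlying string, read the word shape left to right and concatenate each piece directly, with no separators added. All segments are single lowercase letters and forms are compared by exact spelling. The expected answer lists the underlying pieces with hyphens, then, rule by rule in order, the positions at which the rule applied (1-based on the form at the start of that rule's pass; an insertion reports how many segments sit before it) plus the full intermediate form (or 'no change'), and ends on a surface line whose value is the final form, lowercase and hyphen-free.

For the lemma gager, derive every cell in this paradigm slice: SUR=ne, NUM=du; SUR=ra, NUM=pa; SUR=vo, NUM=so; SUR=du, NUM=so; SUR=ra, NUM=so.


cell SUR=ne, NUM=du:
underlying: gager-do-sim
1. 0 -> e / C _ C #: no change
2. f -> v, k -> g, p -> b, s -> z, t -> d / V _ V: fires at position(s) 8: gagerdozim
3. e -> o, i -> u / B C0 _: fires at position(s) 4, 9: gagordozum
4. f -> v, k -> g, p -> b, s -> z, t -> d / _ Z: no change
surface: gagordozum

cell SUR=ra, NUM=pa:
underlying: gager-iv-vm
1. 0 -> e / C _ C #: inserts after position(s) 8: gagerivvem
2. f -> v, k -> g, p -> b, s -> z, t -> d / V _ V: no change
3. e -> o, i -> u / B C0 _: fires at position(s) 4: gagorivvem
4. f -> v, k -> g, p -> b, s -> z, t -> d / _ Z: no change
surface: gagorivvem

cell SUR=vo, NUM=so:
underlying: gager-dk-du
1. 0 -> e / C _ C #: no change
2. f -> v, k -> g, p -> b, s -> z, t -> d / V _ V: no change
3. e -> o, i -> u / B C0 _: fires at position(s) 4: gagordkdu
4. f -> v, k -> g, p -> b, s -> z, t -> d / _ Z: fires at position(s) 7: gagordgdu
surface: gagordgdu

cell SUR=du, NUM=so:
underlying: gager-dk-i
1. 0 -> e / C _ C #: no change
2. f -> v, k -> g, p -> b, s -> z, t -> d / V _ V: no change
3. e -> o, i -> u / B C0 _: fires at position(s) 4: gagordki
4. f -> v, k -> g, p -> b, s -> z, t -> d / _ Z: no change
surface: gagordki

cell SUR=ra, NUM=so:
underlying: gager-dk-vm
1. 0 -> e / C _ C #: inserts after position(s) 8: gagerdkvem
2. f -> v, k -> g, p -> b, s -> z, t -> d / V _ V: no change
3. e -> o, i -> u / B C0 _: fires at position(s) 4: gagordkvem
4. f -> v, k -> g, p -> b, s -> z, t -> d / _ Z: fires at position(s) 7: gagordgvem
surface: gagordgvem


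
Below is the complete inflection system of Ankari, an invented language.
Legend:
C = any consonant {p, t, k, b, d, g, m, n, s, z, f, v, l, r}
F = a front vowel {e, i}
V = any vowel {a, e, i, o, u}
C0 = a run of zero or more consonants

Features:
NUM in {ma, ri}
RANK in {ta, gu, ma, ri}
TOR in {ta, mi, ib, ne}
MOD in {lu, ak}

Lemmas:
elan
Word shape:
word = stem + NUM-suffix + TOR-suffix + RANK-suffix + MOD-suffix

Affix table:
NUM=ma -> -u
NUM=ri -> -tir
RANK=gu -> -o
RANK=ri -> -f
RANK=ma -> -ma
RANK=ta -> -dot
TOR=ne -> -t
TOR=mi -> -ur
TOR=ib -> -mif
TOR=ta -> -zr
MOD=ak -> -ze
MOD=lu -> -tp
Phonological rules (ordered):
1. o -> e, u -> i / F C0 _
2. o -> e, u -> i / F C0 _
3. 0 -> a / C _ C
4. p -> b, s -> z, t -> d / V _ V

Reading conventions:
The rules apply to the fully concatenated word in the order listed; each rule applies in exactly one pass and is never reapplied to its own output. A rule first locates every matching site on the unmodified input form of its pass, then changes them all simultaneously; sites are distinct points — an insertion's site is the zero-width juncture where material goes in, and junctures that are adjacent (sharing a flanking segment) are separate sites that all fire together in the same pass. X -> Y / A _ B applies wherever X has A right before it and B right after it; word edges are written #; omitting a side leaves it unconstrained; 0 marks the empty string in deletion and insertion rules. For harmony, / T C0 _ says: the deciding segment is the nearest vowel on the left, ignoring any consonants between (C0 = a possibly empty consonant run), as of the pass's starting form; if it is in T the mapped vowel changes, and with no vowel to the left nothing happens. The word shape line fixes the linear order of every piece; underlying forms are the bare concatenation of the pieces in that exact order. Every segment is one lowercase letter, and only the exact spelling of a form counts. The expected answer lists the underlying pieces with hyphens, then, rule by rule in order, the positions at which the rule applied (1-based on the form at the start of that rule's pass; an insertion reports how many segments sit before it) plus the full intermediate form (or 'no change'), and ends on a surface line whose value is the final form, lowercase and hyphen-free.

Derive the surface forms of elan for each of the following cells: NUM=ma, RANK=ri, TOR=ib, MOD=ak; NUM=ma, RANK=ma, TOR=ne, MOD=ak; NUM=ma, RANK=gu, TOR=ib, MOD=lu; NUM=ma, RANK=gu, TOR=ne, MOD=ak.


cell NUM=ma, RANK=ri, TOR=ib, MOD=ak:
underlying: elan-u-mif-f-ze
1. o -> e, u -> i / F C0 _: no change
2. o -> e, u -> i / F C0 _: no change
3. 0 -> a / C _ C: inserts after position(s) 8, 9: elanumifafaze
4. p -> b, s -> z, t -> d / V _ V: no change
surface: elanumifafaze

cell NUM=ma, RANK=ma, TOR=ne, MOD=ak:
underlying: elan-u-t-ma-ze
1. o -> e, u -> i / F C0 _: no change
2. o -> e, u -> i / F C0 _: no change
3. 0 -> a / C _ C: inserts after position(s) 6: elanutamaze
4. p -> b, s -> z, t -> d / V _ V: fires at position(s) 6: elanudamaze
surface: elanudamaze

cell NUM=ma, RANK=gu, TOR=ib, MOD=lu:
underlying: elan-u-mif-o-tp
1. o -> e, u -> i / F C0 _: fires at position(s) 9: elanumifetp
2. o -> e, u -> i / F C0 _: no change
3. 0 -> a / C _ C: inserts after position(s) 10: elanumifetap
4. p -> b, s -> z, t -> d / V _ V: fires at position(s) 10: elanumifedap
surface: elanumifedap

cell NUM=ma, RANK=gu, TOR=ne, MOD=ak:
underlying: elan-u-t-o-ze
1. o -> e, u -> i / F C0 _: no change
2. o -> e, u -> i / F C0 _: no change
3. 0 -> a / C _ C: no change
4. p -> b, s -> z, t -> d / V _ V: fires at position(s) 6: elanudoze
surface: elanudoze


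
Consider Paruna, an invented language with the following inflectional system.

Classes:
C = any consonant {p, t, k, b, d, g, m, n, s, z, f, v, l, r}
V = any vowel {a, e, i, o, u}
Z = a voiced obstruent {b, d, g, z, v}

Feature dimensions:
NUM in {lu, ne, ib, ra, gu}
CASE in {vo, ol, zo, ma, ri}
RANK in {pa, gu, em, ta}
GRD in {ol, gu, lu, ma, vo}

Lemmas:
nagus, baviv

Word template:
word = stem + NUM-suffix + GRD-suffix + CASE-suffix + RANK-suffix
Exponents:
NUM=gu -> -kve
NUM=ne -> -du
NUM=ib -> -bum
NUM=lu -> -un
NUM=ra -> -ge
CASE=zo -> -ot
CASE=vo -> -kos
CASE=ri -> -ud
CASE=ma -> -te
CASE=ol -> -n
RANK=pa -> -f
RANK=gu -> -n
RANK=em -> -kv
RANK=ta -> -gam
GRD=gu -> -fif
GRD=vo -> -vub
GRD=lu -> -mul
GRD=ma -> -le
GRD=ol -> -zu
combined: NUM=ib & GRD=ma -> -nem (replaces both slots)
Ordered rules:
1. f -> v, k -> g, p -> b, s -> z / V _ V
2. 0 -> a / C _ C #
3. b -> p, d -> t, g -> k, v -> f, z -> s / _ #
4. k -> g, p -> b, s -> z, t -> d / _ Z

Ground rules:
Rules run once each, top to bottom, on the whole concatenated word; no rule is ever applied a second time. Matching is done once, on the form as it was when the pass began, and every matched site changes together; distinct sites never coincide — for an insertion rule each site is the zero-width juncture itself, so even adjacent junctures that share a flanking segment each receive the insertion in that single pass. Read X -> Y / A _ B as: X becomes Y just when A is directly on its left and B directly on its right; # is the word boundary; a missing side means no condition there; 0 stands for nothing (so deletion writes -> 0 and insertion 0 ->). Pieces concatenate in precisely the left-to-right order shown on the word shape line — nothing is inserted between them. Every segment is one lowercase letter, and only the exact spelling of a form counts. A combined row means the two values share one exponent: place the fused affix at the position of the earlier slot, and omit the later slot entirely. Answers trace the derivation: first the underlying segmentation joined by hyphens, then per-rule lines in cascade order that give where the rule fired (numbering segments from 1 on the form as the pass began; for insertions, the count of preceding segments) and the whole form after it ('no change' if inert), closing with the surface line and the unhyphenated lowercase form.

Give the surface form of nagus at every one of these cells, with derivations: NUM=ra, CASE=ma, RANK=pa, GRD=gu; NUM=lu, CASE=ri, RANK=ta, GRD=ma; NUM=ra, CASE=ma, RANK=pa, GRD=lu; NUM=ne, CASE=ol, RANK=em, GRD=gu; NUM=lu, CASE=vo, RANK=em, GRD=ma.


cell NUM=ra, CASE=ma, RANK=pa, GRD=gu:
underlying: nagus-ge-fif-te-f
1. f -> v, k -> g, p -> b, s -> z / V _ V: fires at position(s) 8: nagusgeviftef
2. 0 -> a / C _ C #: no change
3. b -> p, d -> t, g -> k, v -> f, z -> s / _ #: no change
4. k -> g, p -> b, s -> z, t -> d / _ Z: fires at position(s) 5: naguzgeviftef
surface: naguzgeviftef

cell NUM=lu, CASE=ri, RANK=ta, GRD=ma:
underlying: nagus-un-le-ud-gam
1. f -> v, k -> g, p -> b, s -> z / V _ V: fires at position(s) 5: naguzunleudgam
2. 0 -> a / C _ C #: no change
3. b -> p, d -> t, g -> k, v -> f, z -> s / _ #: no change
4. k -> g, p -> b, s -> z, t -> d / _ Z: no change
surface: naguzunleudgam

cell NUM=ra, CASE=ma, RANK=pa, GRD=lu:
underlying: nagus-ge-mul-te-f
1. f -> v, k -> g, p -> b, s -> z / V _ V: no change
2. 0 -> a / C _ C #: no change
3. b -> p, d -> t, g -> k, v -> f, z -> s / _ #: no change
4. k -> g, p -> b, s -> z, t -> d / _ Z: fires at position(s) 5: naguzgemultef
surface: naguzgemultef

cell NUM=ne, CASE=ol, RANK=em, GRD=gu:
underlying: nagus-du-fif-n-kv
1. f -> v, k -> g, p -> b, s -> z / V _ V: fires at position(s) 8: nagusduvifnkv
2. 0 -> a / C _ C #: inserts after position(s) 12: nagusduvifnkav
3. b -> p, d -> t, g -> k, v -> f, z -> s / _ #: fires at position(s) 14: nagusduvifnkaf
4. k -> g, p -> b, s -> z, t -> d / _ Z: fires at position(s) 5: naguzduvifnkaf
surface: naguzduvifnkaf

cell NUM=lu, CASE=vo, RANK=em, GRD=ma:
underlying: nagus-un-le-kos-kv
1. f -> v, k -> g, p -> b, s -> z / V _ V: fires at position(s) 5, 10: naguzunlegoskv
2. 0 -> a / C _ C #: inserts after position(s) 13: naguzunlegoskav
3. b -> p, d -> t, g -> k, v -> f, z -> s / _ #: fires at position(s) 15: naguzunlegoskaf
4. k -> g, p -> b, s -> z, t -> d / _ Z: no change
surface: naguzunlegoskaf


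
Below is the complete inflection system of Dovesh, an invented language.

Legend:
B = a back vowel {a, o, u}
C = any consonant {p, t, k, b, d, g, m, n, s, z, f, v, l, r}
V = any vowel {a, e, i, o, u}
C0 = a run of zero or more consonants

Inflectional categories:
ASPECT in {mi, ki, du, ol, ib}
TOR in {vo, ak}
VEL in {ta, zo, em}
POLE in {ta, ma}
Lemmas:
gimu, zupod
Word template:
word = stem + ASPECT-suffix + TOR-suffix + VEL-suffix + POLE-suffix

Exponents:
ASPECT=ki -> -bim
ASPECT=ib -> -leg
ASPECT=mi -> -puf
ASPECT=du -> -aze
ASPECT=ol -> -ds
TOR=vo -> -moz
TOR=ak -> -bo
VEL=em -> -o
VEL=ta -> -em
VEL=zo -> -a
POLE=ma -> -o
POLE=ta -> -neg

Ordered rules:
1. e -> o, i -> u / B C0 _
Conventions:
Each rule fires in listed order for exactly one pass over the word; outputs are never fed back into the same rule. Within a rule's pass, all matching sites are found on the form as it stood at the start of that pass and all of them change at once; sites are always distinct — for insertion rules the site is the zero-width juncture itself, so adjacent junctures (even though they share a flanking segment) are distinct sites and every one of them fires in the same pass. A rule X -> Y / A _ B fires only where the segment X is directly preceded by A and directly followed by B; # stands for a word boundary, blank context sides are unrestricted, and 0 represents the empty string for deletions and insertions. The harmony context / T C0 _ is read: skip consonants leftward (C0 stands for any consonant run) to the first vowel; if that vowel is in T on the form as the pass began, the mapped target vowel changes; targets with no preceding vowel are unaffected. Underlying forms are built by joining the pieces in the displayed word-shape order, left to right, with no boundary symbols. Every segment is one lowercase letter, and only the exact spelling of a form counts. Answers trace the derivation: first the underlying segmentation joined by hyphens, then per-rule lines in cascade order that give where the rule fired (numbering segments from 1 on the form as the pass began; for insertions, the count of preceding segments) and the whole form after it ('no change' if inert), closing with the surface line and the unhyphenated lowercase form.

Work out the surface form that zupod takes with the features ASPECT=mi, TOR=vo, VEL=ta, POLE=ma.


underlying: zupod-puf-moz-em-o
1. e -> o, i -> u / B C0 _: fires at position(s) 12: zupodpufmozomo
surface: zupodpufmozomo


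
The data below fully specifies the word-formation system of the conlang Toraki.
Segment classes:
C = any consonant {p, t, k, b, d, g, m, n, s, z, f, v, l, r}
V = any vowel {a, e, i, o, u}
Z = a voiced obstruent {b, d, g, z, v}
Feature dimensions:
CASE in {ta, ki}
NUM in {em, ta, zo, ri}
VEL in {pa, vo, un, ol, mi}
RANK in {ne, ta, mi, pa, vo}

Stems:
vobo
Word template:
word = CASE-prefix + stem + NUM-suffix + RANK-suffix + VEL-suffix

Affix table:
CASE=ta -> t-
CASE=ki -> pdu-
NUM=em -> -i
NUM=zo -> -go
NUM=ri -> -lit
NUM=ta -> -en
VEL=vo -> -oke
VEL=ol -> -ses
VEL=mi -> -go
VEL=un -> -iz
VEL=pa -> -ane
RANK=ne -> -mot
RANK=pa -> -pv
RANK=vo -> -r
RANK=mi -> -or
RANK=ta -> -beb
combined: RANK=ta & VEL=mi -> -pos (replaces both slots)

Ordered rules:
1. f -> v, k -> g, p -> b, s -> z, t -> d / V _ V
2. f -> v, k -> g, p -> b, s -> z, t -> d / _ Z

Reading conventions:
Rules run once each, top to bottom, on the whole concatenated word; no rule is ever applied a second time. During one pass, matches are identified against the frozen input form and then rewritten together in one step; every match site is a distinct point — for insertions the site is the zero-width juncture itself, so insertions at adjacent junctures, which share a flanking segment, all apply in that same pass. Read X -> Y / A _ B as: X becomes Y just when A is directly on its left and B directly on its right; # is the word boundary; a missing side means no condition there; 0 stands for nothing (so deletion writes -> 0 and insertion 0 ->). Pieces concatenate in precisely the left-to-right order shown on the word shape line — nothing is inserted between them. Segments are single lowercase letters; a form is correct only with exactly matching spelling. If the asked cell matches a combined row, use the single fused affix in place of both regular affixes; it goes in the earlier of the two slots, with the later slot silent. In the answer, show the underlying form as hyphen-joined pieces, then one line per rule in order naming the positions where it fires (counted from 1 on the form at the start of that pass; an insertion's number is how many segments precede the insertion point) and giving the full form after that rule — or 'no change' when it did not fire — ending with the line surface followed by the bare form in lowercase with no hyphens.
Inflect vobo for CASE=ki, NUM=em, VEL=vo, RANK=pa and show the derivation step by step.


underlying: pdu-vobo-i-pv-oke
1. f -> v, k -> g, p -> b, s -> z, t -> d / V _ V: fires at position(s) 12: pduvoboipvoge
2. f -> v, k -> g, p -> b, s -> z, t -> d / _ Z: fires at position(s) 1, 9: bduvoboibvoge
surface: bduvoboibvoge


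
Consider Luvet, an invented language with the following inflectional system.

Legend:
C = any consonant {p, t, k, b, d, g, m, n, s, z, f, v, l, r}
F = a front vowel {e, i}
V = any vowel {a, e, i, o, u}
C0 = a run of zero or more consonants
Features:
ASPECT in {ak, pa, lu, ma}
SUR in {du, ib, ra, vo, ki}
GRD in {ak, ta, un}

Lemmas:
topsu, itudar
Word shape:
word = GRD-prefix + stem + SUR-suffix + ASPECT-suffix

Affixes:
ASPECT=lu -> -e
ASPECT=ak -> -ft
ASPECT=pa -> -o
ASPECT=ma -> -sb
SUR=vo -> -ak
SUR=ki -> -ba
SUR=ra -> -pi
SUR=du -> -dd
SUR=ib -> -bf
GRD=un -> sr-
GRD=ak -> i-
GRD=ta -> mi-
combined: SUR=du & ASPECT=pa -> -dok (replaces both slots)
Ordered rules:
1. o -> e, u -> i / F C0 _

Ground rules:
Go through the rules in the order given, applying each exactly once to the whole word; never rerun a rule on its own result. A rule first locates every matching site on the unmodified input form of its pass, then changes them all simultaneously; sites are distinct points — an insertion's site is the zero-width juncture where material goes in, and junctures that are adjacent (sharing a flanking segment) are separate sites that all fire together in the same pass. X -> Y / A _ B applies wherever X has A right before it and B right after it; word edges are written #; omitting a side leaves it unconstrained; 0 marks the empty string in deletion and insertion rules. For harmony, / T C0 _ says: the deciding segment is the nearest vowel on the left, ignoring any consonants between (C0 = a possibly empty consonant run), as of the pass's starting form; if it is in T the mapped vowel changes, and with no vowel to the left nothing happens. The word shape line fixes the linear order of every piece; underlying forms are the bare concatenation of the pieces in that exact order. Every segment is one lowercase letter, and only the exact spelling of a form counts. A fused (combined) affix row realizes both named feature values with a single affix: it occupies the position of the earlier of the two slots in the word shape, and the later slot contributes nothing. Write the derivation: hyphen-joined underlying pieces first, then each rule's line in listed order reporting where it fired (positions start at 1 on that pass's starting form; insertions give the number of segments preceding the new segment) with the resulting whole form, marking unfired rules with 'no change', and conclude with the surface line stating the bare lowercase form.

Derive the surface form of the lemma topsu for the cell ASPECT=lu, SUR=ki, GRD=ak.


underlying: i-topsu-ba-e
1. o -> e, u -> i / F C0 _: fires at position(s) 3: itepsubae
surface: itepsubae


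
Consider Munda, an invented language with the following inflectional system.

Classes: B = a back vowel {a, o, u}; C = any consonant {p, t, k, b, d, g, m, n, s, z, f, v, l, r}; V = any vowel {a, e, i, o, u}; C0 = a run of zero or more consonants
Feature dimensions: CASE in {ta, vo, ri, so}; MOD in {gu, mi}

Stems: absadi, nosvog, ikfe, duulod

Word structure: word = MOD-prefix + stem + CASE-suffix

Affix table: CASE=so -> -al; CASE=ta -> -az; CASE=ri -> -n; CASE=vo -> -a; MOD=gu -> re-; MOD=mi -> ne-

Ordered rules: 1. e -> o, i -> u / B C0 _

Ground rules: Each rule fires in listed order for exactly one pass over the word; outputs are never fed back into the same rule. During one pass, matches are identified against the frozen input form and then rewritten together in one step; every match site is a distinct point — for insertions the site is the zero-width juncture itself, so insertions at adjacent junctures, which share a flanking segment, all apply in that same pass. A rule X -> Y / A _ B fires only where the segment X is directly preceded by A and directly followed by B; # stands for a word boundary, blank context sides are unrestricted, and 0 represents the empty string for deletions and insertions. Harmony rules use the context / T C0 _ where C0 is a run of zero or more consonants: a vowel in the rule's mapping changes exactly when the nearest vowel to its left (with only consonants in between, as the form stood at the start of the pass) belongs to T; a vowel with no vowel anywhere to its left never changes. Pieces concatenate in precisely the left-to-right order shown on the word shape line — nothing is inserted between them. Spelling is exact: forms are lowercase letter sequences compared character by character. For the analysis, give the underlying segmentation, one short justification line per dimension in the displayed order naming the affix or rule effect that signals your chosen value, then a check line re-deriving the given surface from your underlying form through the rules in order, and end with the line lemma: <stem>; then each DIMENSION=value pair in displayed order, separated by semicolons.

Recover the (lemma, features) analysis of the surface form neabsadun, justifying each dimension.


underlying: ne-absadi-n
CASE=ri - signalled by the affix -n
MOD=mi - signalled by the affix ne-
check: neabsadin -> neabsadun
lemma: absadi; CASE=ri; MOD=mi


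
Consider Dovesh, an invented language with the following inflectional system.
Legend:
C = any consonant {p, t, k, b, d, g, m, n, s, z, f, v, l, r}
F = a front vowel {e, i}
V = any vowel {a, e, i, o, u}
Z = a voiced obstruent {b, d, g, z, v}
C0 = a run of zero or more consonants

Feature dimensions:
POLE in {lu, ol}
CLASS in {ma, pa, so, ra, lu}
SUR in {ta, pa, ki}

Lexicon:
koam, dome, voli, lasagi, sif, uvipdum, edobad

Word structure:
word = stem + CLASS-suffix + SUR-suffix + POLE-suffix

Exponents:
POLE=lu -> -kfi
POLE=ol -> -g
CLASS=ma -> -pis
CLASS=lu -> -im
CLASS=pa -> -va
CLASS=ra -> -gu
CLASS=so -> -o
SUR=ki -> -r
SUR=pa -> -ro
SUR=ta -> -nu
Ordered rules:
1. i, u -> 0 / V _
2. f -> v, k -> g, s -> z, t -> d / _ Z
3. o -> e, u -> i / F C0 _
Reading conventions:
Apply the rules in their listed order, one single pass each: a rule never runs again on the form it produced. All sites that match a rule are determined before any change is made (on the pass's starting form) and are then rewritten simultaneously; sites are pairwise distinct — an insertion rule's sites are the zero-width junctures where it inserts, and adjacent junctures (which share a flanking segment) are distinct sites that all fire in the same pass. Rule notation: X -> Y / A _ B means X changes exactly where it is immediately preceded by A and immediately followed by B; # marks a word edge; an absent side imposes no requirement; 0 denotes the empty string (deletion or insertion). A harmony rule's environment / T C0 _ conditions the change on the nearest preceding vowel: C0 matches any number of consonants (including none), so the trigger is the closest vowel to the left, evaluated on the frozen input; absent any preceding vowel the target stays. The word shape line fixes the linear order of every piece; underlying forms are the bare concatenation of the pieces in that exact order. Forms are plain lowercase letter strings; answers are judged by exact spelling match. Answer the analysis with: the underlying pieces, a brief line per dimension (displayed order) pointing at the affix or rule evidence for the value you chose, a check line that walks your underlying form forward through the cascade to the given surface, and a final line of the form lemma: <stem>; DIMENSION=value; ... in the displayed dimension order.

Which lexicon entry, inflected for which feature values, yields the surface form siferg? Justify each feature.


underlying: sif-o-r-g
POLE=ol - signalled by the affix -g
CLASS=so - signalled by the affix -o
SUR=ki - signalled by the affix -r
check: siforg -> siforg -> siforg -> siferg
lemma: sif; POLE=ol; CLASS=so; SUR=ki


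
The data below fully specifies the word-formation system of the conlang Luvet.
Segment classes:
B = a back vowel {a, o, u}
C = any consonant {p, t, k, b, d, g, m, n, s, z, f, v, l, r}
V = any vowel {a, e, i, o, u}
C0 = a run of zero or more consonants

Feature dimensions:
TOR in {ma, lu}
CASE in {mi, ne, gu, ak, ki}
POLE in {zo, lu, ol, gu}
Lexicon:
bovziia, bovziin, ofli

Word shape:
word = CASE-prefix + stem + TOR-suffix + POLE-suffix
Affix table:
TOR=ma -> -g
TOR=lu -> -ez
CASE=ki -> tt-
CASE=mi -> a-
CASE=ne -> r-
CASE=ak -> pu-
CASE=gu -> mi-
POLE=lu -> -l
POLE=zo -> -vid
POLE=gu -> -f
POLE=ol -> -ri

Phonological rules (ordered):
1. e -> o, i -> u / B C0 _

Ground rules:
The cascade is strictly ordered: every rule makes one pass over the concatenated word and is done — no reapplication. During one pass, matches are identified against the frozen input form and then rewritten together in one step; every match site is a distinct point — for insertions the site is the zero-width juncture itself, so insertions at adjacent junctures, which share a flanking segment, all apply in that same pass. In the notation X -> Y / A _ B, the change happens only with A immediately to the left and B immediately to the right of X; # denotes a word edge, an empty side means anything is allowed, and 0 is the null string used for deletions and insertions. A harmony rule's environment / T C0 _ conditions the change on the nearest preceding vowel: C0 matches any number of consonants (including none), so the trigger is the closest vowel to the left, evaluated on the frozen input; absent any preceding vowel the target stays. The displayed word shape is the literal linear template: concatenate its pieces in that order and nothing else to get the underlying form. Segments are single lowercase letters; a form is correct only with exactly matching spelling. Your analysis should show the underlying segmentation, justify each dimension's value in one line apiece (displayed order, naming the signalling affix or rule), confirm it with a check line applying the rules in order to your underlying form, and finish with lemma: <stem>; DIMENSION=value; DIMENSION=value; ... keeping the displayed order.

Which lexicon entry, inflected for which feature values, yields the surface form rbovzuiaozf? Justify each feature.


underlying: r-bovziia-ez-f
TOR=lu - signalled by the affix -ez
CASE=ne - signalled by the affix r-
POLE=gu - signalled by the affix -f
check: rbovziiaezf -> rbovzuiaozf
lemma: bovziia; TOR=lu; CASE=ne; POLE=gu
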